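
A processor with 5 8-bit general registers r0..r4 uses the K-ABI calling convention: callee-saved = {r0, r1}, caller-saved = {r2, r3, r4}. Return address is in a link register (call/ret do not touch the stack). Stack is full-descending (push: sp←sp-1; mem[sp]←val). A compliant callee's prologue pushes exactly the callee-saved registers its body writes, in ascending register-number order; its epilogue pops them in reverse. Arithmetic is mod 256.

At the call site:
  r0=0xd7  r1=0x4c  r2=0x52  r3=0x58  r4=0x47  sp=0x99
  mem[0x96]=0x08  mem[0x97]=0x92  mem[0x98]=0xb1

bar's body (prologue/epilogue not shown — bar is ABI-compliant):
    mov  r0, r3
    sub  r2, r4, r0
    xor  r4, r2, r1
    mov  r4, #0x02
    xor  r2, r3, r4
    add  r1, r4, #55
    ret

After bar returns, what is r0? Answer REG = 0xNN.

REG = 0xd7

prologue: push r0 → mem[0x98]=0xd7, sp=0x98
prologue: push r1 → mem[0x97]=0x4c, sp=0x97
body[0] mov  r0, r3 → r0=0x58
body[1] sub  r2, r4, r0 → r2=0xef
body[2] xor  r4, r2, r1 → r4=0xa3
body[3] mov  r4, #0x02 → r4=0x02
body[4] xor  r2, r3, r4 → r2=0x5a
body[5] add  r1, r4, #55 → r1=0x39
epilogue: pop r1=0x4c, sp=0x98
epilogue: pop r0=0xd7, sp=0x99
r0 is callee-saved → restored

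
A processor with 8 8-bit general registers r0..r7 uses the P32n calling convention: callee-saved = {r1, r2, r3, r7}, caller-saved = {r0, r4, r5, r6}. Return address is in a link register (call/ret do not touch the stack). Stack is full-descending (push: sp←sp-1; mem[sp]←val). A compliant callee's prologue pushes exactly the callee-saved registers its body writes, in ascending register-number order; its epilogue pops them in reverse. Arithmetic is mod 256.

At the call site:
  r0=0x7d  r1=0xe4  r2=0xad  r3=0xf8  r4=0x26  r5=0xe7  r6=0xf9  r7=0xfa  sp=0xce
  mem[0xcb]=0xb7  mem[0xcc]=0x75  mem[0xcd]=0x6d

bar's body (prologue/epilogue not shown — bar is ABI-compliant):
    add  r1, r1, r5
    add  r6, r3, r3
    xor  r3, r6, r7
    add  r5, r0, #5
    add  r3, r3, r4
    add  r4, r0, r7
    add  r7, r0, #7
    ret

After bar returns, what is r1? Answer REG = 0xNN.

prologue: push r1 -> mem[0xcd]=0xe4, sp=0xcd
prologue: push r3 -> mem[0xcc]=0xf8, sp=0xcc
prologue: push r7 -> mem[0xcb]=0xfa, sp=0xcb
body[0] add  r1, r1, r5 -> r1=0xcb
body[1] add  r6, r3, r3 -> r6=0xf0
body[2] xor  r3, r6, r7 -> r3=0x0a
body[3] add  r5, r0, #5 -> r5=0x82
body[4] add  r3, r3, r4 -> r3=0x30
body[5] add  r4, r0, r7 -> r4=0x77
body[6] add  r7, r0, #7 -> r7=0x84
epilogue: pop r7=0xfa, sp=0xcc
epilogue: pop r3=0xf8, sp=0xcd
epilogue: pop r1=0xe4, sp=0xce
r1 is callee-saved -> restored

REG = 0xe4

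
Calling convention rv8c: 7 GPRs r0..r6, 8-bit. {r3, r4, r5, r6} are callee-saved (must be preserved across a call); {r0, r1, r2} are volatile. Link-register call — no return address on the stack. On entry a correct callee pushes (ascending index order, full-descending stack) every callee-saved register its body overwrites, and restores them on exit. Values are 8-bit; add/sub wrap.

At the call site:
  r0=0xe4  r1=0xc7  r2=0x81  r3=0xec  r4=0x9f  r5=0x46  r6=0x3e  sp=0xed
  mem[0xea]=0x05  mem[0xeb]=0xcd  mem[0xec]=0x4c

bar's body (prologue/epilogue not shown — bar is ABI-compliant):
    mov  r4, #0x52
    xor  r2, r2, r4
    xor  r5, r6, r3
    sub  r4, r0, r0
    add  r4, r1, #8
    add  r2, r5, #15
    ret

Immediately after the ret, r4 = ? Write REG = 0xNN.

prologue: push r4 -> mem[0xec]=0x9f, sp=0xec
prologue: push r5 -> mem[0xeb]=0x46, sp=0xeb
body[0] mov  r4, #0x52 -> r4=0x52
body[1] xor  r2, r2, r4 -> r2=0xd3
body[2] xor  r5, r6, r3 -> r5=0xd2
body[3] sub  r4, r0, r0 -> r4=0x00
body[4] add  r4, r1, #8 -> r4=0xcf
body[5] add  r2, r5, #15 -> r2=0xe1
epilogue: pop r5=0x46, sp=0xec
epilogue: pop r4=0x9f, sp=0xed
r4 is callee-saved -> restored

REG = 0x9f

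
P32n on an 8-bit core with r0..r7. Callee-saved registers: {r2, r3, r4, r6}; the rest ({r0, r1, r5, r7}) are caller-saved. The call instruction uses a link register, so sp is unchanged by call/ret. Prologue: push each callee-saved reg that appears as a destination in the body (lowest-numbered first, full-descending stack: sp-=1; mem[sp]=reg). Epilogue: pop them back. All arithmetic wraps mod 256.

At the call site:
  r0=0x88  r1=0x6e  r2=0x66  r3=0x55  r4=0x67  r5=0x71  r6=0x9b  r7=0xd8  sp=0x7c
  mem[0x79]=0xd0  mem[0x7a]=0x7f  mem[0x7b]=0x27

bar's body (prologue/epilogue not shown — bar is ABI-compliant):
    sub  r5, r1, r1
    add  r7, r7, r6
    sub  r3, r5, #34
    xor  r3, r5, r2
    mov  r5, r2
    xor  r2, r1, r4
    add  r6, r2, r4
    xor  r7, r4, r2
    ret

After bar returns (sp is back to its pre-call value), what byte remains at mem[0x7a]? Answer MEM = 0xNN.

MEM = 0x55

prologue: push r2 → mem[0x7b]=0x66, sp=0x7b
prologue: push r3 → mem[0x7a]=0x55, sp=0x7a
prologue: push r6 → mem[0x79]=0x9b, sp=0x79
body[0] sub  r5, r1, r1 → r5=0x00
body[1] add  r7, r7, r6 → r7=0x73
body[2] sub  r3, r5, #34 → r3=0xde
body[3] xor  r3, r5, r2 → r3=0x66
body[4] mov  r5, r2 → r5=0x66
body[5] xor  r2, r1, r4 → r2=0x09
body[6] add  r6, r2, r4 → r6=0x70
body[7] xor  r7, r4, r2 → r7=0x6e
epilogue: pop r6=0x9b, sp=0x7a
epilogue: pop r3=0x55, sp=0x7b
epilogue: pop r2=0x66, sp=0x7c
prologue pushed ['r2', 'r3', 'r6'] at ['0x7b', '0x7a', '0x79']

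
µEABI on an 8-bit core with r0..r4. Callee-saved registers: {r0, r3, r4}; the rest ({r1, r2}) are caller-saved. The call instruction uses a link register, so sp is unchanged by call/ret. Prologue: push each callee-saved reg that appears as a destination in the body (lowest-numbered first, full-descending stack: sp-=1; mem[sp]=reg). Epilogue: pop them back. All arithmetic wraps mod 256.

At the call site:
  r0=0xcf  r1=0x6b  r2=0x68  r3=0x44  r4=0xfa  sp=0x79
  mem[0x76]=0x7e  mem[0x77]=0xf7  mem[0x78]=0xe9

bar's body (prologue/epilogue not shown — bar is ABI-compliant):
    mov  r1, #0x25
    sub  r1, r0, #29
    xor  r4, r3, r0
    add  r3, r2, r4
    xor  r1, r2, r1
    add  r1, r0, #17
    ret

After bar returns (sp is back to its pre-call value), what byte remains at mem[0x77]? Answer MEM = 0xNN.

MEM = 0xfa

prologue: push r3 → mem[0x78]=0x44, sp=0x78
prologue: push r4 → mem[0x77]=0xfa, sp=0x77
body[0] mov  r1, #0x25 → r1=0x25
body[1] sub  r1, r0, #29 → r1=0xb2
body[2] xor  r4, r3, r0 → r4=0x8b
body[3] add  r3, r2, r4 → r3=0xf3
body[4] xor  r1, r2, r1 → r1=0xda
body[5] add  r1, r0, #17 → r1=0xe0
epilogue: pop r4=0xfa, sp=0x78
epilogue: pop r3=0x44, sp=0x79
prologue pushed ['r3', 'r4'] at ['0x78', '0x77']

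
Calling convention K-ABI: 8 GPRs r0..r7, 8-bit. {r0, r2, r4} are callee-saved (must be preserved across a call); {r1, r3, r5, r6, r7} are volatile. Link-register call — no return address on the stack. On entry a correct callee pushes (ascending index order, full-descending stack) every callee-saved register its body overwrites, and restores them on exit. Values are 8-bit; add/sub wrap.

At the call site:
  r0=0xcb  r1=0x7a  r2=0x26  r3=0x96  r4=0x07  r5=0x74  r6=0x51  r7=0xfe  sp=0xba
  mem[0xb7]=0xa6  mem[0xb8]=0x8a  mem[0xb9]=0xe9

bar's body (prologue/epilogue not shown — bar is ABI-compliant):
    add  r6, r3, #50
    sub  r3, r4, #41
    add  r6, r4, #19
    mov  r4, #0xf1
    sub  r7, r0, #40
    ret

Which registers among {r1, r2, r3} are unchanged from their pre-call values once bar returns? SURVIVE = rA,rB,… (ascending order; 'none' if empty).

prologue: push r4 → mem[0xb9]=0x07, sp=0xb9
body[0] add  r6, r3, #50 → r6=0xc8
body[1] sub  r3, r4, #41 → r3=0xde
body[2] add  r6, r4, #19 → r6=0x1a
body[3] mov  r4, #0xf1 → r4=0xf1
body[4] sub  r7, r0, #40 → r7=0xa3
epilogue: pop r4=0x07, sp=0xba
r1: caller-saved, written=False
r2: callee-saved, written=False
r3: caller-saved, written=True

SURVIVE = r1,r2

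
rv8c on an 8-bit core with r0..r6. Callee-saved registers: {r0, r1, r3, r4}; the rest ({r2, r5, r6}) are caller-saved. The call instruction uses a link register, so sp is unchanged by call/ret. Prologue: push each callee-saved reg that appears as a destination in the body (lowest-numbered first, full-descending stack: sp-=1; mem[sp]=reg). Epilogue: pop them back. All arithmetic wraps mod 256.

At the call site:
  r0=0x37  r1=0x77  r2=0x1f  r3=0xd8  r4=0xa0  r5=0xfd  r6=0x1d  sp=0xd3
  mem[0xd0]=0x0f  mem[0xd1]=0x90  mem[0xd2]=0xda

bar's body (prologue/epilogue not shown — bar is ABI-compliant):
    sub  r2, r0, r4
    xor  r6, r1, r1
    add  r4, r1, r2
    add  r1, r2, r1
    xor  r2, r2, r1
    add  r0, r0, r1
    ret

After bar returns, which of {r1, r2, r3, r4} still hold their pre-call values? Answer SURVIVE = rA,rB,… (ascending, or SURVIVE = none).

SURVIVE = r1,r3,r4

prologue: push r0 → mem[0xd2]=0x37, sp=0xd2
prologue: push r1 → mem[0xd1]=0x77, sp=0xd1
prologue: push r4 → mem[0xd0]=0xa0, sp=0xd0
body[0] sub  r2, r0, r4 → r2=0x97
body[1] xor  r6, r1, r1 → r6=0x00
body[2] add  r4, r1, r2 → r4=0x0e
body[3] add  r1, r2, r1 → r1=0x0e
body[4] xor  r2, r2, r1 → r2=0x99
body[5] add  r0, r0, r1 → r0=0x45
epilogue: pop r4=0xa0, sp=0xd1
epilogue: pop r1=0x77, sp=0xd2
epilogue: pop r0=0x37, sp=0xd3
r1: callee-saved, written=True
r2: caller-saved, written=True
r3: callee-saved, written=False
r4: callee-saved, written=True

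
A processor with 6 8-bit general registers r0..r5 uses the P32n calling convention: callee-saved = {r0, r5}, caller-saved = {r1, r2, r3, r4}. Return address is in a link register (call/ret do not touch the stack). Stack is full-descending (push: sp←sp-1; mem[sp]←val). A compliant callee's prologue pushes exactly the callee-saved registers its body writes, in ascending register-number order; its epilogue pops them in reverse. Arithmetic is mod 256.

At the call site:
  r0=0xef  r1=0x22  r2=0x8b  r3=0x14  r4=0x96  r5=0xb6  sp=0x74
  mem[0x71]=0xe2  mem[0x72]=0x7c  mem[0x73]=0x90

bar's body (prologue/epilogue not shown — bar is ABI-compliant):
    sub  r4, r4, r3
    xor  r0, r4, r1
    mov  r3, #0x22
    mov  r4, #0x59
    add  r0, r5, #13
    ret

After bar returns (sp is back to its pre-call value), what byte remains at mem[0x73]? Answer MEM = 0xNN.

prologue: push r0 → mem[0x73]=0xef, sp=0x73
body[0] sub  r4, r4, r3 → r4=0x82
body[1] xor  r0, r4, r1 → r0=0xa0
body[2] mov  r3, #0x22 → r3=0x22
body[3] mov  r4, #0x59 → r4=0x59
body[4] add  r0, r5, #13 → r0=0xc3
epilogue: pop r0=0xef, sp=0x74
prologue pushed ['r0'] at ['0x73']

MEM = 0xef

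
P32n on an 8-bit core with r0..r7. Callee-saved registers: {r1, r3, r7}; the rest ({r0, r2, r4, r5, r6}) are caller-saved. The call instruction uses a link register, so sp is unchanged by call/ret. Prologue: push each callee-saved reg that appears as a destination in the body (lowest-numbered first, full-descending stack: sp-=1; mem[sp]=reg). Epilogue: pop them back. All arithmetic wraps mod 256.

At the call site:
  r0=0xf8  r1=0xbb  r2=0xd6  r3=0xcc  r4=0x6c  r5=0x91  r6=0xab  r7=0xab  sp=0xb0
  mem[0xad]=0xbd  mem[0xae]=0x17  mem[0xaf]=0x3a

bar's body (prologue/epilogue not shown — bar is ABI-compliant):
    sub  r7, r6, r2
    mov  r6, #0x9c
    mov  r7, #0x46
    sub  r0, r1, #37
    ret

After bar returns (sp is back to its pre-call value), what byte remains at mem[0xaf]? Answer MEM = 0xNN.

prologue: push r7 -> mem[0xaf]=0xab, sp=0xaf
body[0] sub  r7, r6, r2 -> r7=0xd5
body[1] mov  r6, #0x9c -> r6=0x9c
body[2] mov  r7, #0x46 -> r7=0x46
body[3] sub  r0, r1, #37 -> r0=0x96
epilogue: pop r7=0xab, sp=0xb0
prologue pushed ['r7'] at ['0xaf']

MEM = 0xab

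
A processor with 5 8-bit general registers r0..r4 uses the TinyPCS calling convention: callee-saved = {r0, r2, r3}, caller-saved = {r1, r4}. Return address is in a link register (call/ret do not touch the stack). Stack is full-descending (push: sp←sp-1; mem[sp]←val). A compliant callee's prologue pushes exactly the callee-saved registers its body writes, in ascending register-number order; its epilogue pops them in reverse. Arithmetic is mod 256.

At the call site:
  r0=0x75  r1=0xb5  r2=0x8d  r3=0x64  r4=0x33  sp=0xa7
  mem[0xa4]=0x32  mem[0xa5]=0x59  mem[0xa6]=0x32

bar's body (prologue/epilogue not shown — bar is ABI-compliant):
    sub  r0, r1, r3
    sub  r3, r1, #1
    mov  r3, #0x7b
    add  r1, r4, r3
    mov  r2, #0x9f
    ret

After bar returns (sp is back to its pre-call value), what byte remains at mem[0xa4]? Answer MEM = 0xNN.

prologue: push r0 → mem[0xa6]=0x75, sp=0xa6
prologue: push r2 → mem[0xa5]=0x8d, sp=0xa5
prologue: push r3 → mem[0xa4]=0x64, sp=0xa4
body[0] sub  r0, r1, r3 → r0=0x51
body[1] sub  r3, r1, #1 → r3=0xb4
body[2] mov  r3, #0x7b → r3=0x7b
body[3] add  r1, r4, r3 → r1=0xae
body[4] mov  r2, #0x9f → r2=0x9f
epilogue: pop r3=0x64, sp=0xa5
epilogue: pop r2=0x8d, sp=0xa6
epilogue: pop r0=0x75, sp=0xa7
prologue pushed ['r0', 'r2', 'r3'] at ['0xa6', '0xa5', '0xa4']

MEM = 0x64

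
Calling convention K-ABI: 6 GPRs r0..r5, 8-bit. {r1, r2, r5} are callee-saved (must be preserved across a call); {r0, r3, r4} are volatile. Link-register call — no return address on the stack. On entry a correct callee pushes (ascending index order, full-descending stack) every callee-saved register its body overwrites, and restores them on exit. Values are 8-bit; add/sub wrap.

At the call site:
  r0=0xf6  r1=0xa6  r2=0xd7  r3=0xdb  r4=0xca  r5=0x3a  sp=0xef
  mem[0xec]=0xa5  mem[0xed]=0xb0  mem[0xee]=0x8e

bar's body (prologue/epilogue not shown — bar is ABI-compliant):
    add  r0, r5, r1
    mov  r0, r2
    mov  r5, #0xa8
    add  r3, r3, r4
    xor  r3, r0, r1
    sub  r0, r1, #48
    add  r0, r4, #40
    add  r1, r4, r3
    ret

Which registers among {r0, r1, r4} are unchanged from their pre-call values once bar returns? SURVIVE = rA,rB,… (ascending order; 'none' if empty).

SURVIVE = r1,r4

prologue: push r1 -> mem[0xee]=0xa6, sp=0xee
prologue: push r5 -> mem[0xed]=0x3a, sp=0xed
body[0] add  r0, r5, r1 -> r0=0xe0
body[1] mov  r0, r2 -> r0=0xd7
body[2] mov  r5, #0xa8 -> r5=0xa8
body[3] add  r3, r3, r4 -> r3=0xa5
body[4] xor  r3, r0, r1 -> r3=0x71
body[5] sub  r0, r1, #48 -> r0=0x76
body[6] add  r0, r4, #40 -> r0=0xf2
body[7] add  r1, r4, r3 -> r1=0x3b
epilogue: pop r5=0x3a, sp=0xee
epilogue: pop r1=0xa6, sp=0xef
r0: caller-saved, written=True
r1: callee-saved, written=True
r4: caller-saved, written=False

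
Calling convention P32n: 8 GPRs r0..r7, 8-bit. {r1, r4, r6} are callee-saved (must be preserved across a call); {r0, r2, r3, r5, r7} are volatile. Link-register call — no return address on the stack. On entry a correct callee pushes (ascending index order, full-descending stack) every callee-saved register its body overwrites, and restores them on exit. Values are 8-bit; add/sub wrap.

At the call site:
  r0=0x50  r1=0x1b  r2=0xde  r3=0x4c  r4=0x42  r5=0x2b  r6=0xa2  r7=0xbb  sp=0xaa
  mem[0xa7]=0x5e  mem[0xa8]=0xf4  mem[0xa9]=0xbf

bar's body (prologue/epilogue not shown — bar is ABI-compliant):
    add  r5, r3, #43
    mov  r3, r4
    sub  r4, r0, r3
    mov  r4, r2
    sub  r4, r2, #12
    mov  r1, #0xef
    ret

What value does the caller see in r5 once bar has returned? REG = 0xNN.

prologue: push r1 → mem[0xa9]=0x1b, sp=0xa9
prologue: push r4 → mem[0xa8]=0x42, sp=0xa8
body[0] add  r5, r3, #43 → r5=0x77
body[1] mov  r3, r4 → r3=0x42
body[2] sub  r4, r0, r3 → r4=0x0e
body[3] mov  r4, r2 → r4=0xde
body[4] sub  r4, r2, #12 → r4=0xd2
body[5] mov  r1, #0xef → r1=0xef
epilogue: pop r4=0x42, sp=0xa9
epilogue: pop r1=0x1b, sp=0xaa
r5 is caller-saved → body value

REG = 0x77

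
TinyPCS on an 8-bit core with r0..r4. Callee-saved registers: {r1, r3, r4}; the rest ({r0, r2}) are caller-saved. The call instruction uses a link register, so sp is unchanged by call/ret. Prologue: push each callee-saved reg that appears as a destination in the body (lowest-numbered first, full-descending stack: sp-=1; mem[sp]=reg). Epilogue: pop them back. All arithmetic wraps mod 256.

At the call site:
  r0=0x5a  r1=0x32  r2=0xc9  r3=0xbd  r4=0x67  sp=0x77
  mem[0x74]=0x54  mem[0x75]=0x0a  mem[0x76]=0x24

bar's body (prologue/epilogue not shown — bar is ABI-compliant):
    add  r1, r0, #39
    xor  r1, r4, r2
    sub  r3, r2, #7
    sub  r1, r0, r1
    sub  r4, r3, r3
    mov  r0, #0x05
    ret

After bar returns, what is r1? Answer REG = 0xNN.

REG = 0x32

prologue: push r1 → mem[0x76]=0x32, sp=0x76
prologue: push r3 → mem[0x75]=0xbd, sp=0x75
prologue: push r4 → mem[0x74]=0x67, sp=0x74
body[0] add  r1, r0, #39 → r1=0x81
body[1] xor  r1, r4, r2 → r1=0xae
body[2] sub  r3, r2, #7 → r3=0xc2
body[3] sub  r1, r0, r1 → r1=0xac
body[4] sub  r4, r3, r3 → r4=0x00
body[5] mov  r0, #0x05 → r0=0x05
epilogue: pop r4=0x67, sp=0x75
epilogue: pop r3=0xbd, sp=0x76
epilogue: pop r1=0x32, sp=0x77
r1 is callee-saved → restored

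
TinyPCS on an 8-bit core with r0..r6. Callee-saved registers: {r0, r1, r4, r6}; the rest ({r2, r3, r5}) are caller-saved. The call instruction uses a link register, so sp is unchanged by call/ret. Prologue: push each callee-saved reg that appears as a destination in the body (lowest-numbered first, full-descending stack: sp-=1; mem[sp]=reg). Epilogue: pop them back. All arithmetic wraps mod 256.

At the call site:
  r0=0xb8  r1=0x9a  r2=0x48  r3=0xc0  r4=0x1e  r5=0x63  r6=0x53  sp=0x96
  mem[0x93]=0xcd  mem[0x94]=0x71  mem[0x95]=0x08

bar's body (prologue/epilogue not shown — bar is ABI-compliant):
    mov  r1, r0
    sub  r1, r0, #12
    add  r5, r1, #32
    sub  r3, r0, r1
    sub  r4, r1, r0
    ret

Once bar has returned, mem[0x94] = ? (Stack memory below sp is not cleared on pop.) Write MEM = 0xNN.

MEM = 0x1e

prologue: push r1 -> mem[0x95]=0x9a, sp=0x95
prologue: push r4 -> mem[0x94]=0x1e, sp=0x94
body[0] mov  r1, r0 -> r1=0xb8
body[1] sub  r1, r0, #12 -> r1=0xac
body[2] add  r5, r1, #32 -> r5=0xcc
body[3] sub  r3, r0, r1 -> r3=0x0c
body[4] sub  r4, r1, r0 -> r4=0xf4
epilogue: pop r4=0x1e, sp=0x95
epilogue: pop r1=0x9a, sp=0x96
prologue pushed ['r1', 'r4'] at ['0x95', '0x94']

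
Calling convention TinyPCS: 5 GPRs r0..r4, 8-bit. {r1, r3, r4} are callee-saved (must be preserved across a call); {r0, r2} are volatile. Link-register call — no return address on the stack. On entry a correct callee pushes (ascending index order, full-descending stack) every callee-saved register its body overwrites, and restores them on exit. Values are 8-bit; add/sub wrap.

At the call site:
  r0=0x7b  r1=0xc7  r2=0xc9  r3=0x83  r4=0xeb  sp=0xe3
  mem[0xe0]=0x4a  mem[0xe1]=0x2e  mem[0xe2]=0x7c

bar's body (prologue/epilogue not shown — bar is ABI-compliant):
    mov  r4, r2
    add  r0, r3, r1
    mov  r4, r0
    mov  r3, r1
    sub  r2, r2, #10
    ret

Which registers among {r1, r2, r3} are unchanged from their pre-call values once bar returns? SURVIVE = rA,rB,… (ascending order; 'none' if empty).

prologue: push r3 -> mem[0xe2]=0x83, sp=0xe2
prologue: push r4 -> mem[0xe1]=0xeb, sp=0xe1
body[0] mov  r4, r2 -> r4=0xc9
body[1] add  r0, r3, r1 -> r0=0x4a
body[2] mov  r4, r0 -> r4=0x4a
body[3] mov  r3, r1 -> r3=0xc7
body[4] sub  r2, r2, #10 -> r2=0xbf
epilogue: pop r4=0xeb, sp=0xe2
epilogue: pop r3=0x83, sp=0xe3
r1: callee-saved, written=False
r2: caller-saved, written=True
r3: callee-saved, written=True

SURVIVE = r1,r3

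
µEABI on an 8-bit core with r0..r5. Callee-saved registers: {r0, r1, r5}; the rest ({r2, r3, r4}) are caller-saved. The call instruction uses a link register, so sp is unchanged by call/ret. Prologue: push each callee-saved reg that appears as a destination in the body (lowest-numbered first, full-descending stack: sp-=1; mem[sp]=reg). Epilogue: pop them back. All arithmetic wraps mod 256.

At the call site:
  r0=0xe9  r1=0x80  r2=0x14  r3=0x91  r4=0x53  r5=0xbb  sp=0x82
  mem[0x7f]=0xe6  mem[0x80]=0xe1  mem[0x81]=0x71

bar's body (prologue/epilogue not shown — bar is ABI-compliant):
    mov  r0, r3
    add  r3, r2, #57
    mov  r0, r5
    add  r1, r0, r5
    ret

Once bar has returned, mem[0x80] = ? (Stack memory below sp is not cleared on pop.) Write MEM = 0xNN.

MEM = 0x80

prologue: push r0 -> mem[0x81]=0xe9, sp=0x81
prologue: push r1 -> mem[0x80]=0x80, sp=0x80
body[0] mov  r0, r3 -> r0=0x91
body[1] add  r3, r2, #57 -> r3=0x4d
body[2] mov  r0, r5 -> r0=0xbb
body[3] add  r1, r0, r5 -> r1=0x76
epilogue: pop r1=0x80, sp=0x81
epilogue: pop r0=0xe9, sp=0x82
prologue pushed ['r0', 'r1'] at ['0x81', '0x80']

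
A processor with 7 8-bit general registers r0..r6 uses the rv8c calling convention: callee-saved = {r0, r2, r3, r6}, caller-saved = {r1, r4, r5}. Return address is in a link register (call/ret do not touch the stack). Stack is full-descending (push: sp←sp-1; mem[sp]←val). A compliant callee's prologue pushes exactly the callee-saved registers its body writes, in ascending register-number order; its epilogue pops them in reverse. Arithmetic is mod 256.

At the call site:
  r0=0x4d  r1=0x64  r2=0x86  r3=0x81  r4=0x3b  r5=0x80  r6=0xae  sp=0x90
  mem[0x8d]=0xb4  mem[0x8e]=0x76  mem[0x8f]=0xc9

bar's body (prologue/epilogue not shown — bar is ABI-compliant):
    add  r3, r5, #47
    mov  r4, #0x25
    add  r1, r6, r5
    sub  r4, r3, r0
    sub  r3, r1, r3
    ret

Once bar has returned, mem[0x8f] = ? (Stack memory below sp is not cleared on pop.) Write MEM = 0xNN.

MEM = 0x81

prologue: push r3 → mem[0x8f]=0x81, sp=0x8f
body[0] add  r3, r5, #47 → r3=0xaf
body[1] mov  r4, #0x25 → r4=0x25
body[2] add  r1, r6, r5 → r1=0x2e
body[3] sub  r4, r3, r0 → r4=0x62
body[4] sub  r3, r1, r3 → r3=0x7f
epilogue: pop r3=0x81, sp=0x90
prologue pushed ['r3'] at ['0x8f']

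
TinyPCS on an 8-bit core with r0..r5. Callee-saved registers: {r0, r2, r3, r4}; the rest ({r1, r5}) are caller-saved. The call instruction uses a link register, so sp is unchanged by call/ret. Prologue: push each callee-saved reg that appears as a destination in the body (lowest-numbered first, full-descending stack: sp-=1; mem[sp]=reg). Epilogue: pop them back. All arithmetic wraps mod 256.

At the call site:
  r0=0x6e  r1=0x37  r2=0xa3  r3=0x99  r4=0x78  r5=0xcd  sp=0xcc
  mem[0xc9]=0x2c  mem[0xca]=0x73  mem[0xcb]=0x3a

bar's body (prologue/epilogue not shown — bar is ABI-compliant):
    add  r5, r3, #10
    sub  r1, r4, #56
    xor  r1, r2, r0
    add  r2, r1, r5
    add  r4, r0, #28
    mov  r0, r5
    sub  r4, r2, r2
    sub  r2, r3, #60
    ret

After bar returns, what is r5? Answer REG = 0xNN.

REG = 0xa3

prologue: push r0 → mem[0xcb]=0x6e, sp=0xcb
prologue: push r2 → mem[0xca]=0xa3, sp=0xca
prologue: push r4 → mem[0xc9]=0x78, sp=0xc9
body[0] add  r5, r3, #10 → r5=0xa3
body[1] sub  r1, r4, #56 → r1=0x40
body[2] xor  r1, r2, r0 → r1=0xcd
body[3] add  r2, r1, r5 → r2=0x70
body[4] add  r4, r0, #28 → r4=0x8a
body[5] mov  r0, r5 → r0=0xa3
body[6] sub  r4, r2, r2 → r4=0x00
body[7] sub  r2, r3, #60 → r2=0x5d
epilogue: pop r4=0x78, sp=0xca
epilogue: pop r2=0xa3, sp=0xcb
epilogue: pop r0=0x6e, sp=0xcc
r5 is caller-saved → body value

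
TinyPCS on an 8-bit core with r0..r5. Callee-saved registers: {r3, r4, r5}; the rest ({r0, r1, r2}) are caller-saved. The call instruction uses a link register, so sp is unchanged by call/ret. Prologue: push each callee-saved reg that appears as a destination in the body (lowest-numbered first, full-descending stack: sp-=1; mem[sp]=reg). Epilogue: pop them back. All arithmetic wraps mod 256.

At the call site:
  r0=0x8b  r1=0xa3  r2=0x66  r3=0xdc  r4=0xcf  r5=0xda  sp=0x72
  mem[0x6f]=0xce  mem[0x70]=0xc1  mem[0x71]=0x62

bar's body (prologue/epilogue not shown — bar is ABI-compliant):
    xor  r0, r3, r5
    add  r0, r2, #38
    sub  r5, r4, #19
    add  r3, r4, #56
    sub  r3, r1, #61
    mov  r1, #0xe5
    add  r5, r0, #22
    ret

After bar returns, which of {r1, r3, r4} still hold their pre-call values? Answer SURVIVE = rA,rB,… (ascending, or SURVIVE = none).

prologue: push r3 → mem[0x71]=0xdc, sp=0x71
prologue: push r5 → mem[0x70]=0xda, sp=0x70
body[0] xor  r0, r3, r5 → r0=0x06
body[1] add  r0, r2, #38 → r0=0x8c
body[2] sub  r5, r4, #19 → r5=0xbc
body[3] add  r3, r4, #56 → r3=0x07
body[4] sub  r3, r1, #61 → r3=0x66
body[5] mov  r1, #0xe5 → r1=0xe5
body[6] add  r5, r0, #22 → r5=0xa2
epilogue: pop r5=0xda, sp=0x71
epilogue: pop r3=0xdc, sp=0x72
r1: caller-saved, written=True
r3: callee-saved, written=True
r4: callee-saved, written=False

SURVIVE = r3,r4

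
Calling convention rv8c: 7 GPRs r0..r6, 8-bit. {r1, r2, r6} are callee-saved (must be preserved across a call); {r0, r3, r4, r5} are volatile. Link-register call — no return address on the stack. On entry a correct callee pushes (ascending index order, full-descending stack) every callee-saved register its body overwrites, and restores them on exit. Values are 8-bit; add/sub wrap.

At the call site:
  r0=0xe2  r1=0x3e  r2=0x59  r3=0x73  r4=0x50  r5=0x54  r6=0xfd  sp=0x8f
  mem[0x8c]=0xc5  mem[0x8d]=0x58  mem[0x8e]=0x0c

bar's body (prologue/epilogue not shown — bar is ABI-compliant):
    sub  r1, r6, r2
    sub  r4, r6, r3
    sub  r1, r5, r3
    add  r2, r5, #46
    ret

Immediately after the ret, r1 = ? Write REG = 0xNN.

prologue: push r1 → mem[0x8e]=0x3e, sp=0x8e
prologue: push r2 → mem[0x8d]=0x59, sp=0x8d
body[0] sub  r1, r6, r2 → r1=0xa4
body[1] sub  r4, r6, r3 → r4=0x8a
body[2] sub  r1, r5, r3 → r1=0xe1
body[3] add  r2, r5, #46 → r2=0x82
epilogue: pop r2=0x59, sp=0x8e
epilogue: pop r1=0x3e, sp=0x8f
r1 is callee-saved → restored

REG = 0x3e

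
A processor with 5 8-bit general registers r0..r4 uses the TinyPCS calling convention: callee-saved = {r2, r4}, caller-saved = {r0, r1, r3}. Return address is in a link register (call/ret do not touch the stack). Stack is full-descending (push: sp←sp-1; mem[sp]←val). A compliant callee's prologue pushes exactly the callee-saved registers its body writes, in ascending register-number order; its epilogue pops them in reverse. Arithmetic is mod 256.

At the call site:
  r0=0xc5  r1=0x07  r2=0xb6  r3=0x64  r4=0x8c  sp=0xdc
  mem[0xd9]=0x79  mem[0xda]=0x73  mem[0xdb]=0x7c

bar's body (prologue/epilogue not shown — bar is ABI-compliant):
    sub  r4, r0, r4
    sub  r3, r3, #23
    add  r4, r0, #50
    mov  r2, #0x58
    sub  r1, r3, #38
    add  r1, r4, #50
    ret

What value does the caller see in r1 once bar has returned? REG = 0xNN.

REG = 0x29

prologue: push r2 → mem[0xdb]=0xb6, sp=0xdb
prologue: push r4 → mem[0xda]=0x8c, sp=0xda
body[0] sub  r4, r0, r4 → r4=0x39
body[1] sub  r3, r3, #23 → r3=0x4d
body[2] add  r4, r0, #50 → r4=0xf7
body[3] mov  r2, #0x58 → r2=0x58
body[4] sub  r1, r3, #38 → r1=0x27
body[5] add  r1, r4, #50 → r1=0x29
epilogue: pop r4=0x8c, sp=0xdb
epilogue: pop r2=0xb6, sp=0xdc
r1 is caller-saved → body value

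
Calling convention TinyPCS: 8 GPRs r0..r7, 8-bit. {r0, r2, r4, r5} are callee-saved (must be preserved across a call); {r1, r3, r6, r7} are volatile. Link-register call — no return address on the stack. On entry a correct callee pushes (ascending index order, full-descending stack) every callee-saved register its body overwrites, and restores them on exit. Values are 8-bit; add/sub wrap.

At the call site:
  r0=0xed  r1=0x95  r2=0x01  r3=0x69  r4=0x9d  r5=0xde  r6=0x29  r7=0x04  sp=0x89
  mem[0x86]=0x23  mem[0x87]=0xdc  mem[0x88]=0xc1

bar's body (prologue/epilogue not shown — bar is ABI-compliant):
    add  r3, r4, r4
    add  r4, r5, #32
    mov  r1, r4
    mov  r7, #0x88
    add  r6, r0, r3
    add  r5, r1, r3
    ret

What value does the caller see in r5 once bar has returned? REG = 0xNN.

REG = 0xde

prologue: push r4 -> mem[0x88]=0x9d, sp=0x88
prologue: push r5 -> mem[0x87]=0xde, sp=0x87
body[0] add  r3, r4, r4 -> r3=0x3a
body[1] add  r4, r5, #32 -> r4=0xfe
body[2] mov  r1, r4 -> r1=0xfe
body[3] mov  r7, #0x88 -> r7=0x88
body[4] add  r6, r0, r3 -> r6=0x27
body[5] add  r5, r1, r3 -> r5=0x38
epilogue: pop r5=0xde, sp=0x88
epilogue: pop r4=0x9d, sp=0x89
r5 is callee-saved -> restored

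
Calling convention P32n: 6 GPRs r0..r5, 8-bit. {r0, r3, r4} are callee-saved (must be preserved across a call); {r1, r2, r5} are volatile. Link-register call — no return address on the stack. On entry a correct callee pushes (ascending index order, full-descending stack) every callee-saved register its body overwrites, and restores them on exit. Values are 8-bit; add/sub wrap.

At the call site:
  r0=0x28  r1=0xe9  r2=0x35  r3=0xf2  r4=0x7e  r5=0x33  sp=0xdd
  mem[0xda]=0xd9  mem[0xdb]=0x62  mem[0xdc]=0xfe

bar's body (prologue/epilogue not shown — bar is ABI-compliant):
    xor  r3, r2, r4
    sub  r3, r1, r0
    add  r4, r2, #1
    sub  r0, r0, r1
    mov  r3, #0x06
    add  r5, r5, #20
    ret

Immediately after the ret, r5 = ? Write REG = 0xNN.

prologue: push r0 → mem[0xdc]=0x28, sp=0xdc
prologue: push r3 → mem[0xdb]=0xf2, sp=0xdb
prologue: push r4 → mem[0xda]=0x7e, sp=0xda
body[0] xor  r3, r2, r4 → r3=0x4b
body[1] sub  r3, r1, r0 → r3=0xc1
body[2] add  r4, r2, #1 → r4=0x36
body[3] sub  r0, r0, r1 → r0=0x3f
body[4] mov  r3, #0x06 → r3=0x06
body[5] add  r5, r5, #20 → r5=0x47
epilogue: pop r4=0x7e, sp=0xdb
epilogue: pop r3=0xf2, sp=0xdc
epilogue: pop r0=0x28, sp=0xdd
r5 is caller-saved → body value

REG = 0x47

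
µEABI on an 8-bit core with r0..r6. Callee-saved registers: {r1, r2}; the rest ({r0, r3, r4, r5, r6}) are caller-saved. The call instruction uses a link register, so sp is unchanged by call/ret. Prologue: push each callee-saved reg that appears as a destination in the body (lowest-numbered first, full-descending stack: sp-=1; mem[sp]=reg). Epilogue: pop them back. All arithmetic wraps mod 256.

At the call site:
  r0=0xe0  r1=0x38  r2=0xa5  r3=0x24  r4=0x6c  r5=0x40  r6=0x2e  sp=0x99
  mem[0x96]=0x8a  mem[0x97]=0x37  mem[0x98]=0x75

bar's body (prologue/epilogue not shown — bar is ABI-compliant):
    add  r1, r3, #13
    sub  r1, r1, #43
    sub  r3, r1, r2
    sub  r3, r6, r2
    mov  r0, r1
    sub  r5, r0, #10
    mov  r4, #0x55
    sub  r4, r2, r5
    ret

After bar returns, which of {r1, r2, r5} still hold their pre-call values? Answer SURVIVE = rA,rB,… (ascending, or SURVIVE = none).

SURVIVE = r1,r2

prologue: push r1 -> mem[0x98]=0x38, sp=0x98
body[0] add  r1, r3, #13 -> r1=0x31
body[1] sub  r1, r1, #43 -> r1=0x06
body[2] sub  r3, r1, r2 -> r3=0x61
body[3] sub  r3, r6, r2 -> r3=0x89
body[4] mov  r0, r1 -> r0=0x06
body[5] sub  r5, r0, #10 -> r5=0xfc
body[6] mov  r4, #0x55 -> r4=0x55
body[7] sub  r4, r2, r5 -> r4=0xa9
epilogue: pop r1=0x38, sp=0x99
r1: callee-saved, written=True
r2: callee-saved, written=False
r5: caller-saved, written=True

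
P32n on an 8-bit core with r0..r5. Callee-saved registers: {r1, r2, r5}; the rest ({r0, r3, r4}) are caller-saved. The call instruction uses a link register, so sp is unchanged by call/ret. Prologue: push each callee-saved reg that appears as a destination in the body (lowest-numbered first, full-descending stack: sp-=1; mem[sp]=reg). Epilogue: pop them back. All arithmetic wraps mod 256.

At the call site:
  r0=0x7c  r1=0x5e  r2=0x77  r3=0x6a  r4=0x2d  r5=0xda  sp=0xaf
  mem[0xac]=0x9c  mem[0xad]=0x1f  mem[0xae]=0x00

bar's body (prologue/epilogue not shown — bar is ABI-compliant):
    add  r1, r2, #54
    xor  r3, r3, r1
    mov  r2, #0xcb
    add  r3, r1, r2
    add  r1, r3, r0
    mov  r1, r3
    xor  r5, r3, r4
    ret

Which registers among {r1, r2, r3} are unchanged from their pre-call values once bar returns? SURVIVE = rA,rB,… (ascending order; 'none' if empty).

prologue: push r1 → mem[0xae]=0x5e, sp=0xae
prologue: push r2 → mem[0xad]=0x77, sp=0xad
prologue: push r5 → mem[0xac]=0xda, sp=0xac
body[0] add  r1, r2, #54 → r1=0xad
body[1] xor  r3, r3, r1 → r3=0xc7
body[2] mov  r2, #0xcb → r2=0xcb
body[3] add  r3, r1, r2 → r3=0x78
body[4] add  r1, r3, r0 → r1=0xf4
body[5] mov  r1, r3 → r1=0x78
body[6] xor  r5, r3, r4 → r5=0x55
epilogue: pop r5=0xda, sp=0xad
epilogue: pop r2=0x77, sp=0xae
epilogue: pop r1=0x5e, sp=0xaf
r1: callee-saved, written=True
r2: callee-saved, written=True
r3: caller-saved, written=True

SURVIVE = r1,r2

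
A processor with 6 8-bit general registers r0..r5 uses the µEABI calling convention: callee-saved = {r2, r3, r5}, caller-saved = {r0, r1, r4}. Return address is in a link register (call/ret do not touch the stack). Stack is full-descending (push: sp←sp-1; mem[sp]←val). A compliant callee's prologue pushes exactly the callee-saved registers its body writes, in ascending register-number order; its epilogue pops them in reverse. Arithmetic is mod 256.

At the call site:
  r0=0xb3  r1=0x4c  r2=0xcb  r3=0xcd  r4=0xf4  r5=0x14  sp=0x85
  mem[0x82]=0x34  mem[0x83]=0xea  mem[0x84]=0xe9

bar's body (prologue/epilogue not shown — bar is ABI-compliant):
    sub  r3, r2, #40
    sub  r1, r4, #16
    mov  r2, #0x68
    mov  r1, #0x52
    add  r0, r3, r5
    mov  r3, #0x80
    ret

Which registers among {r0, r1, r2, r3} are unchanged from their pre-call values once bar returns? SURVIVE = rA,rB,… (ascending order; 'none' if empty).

SURVIVE = r2,r3

prologue: push r2 -> mem[0x84]=0xcb, sp=0x84
prologue: push r3 -> mem[0x83]=0xcd, sp=0x83
body[0] sub  r3, r2, #40 -> r3=0xa3
body[1] sub  r1, r4, #16 -> r1=0xe4
body[2] mov  r2, #0x68 -> r2=0x68
body[3] mov  r1, #0x52 -> r1=0x52
body[4] add  r0, r3, r5 -> r0=0xb7
body[5] mov  r3, #0x80 -> r3=0x80
epilogue: pop r3=0xcd, sp=0x84
epilogue: pop r2=0xcb, sp=0x85
r0: caller-saved, written=True
r1: caller-saved, written=True
r2: callee-saved, written=True
r3: callee-saved, written=True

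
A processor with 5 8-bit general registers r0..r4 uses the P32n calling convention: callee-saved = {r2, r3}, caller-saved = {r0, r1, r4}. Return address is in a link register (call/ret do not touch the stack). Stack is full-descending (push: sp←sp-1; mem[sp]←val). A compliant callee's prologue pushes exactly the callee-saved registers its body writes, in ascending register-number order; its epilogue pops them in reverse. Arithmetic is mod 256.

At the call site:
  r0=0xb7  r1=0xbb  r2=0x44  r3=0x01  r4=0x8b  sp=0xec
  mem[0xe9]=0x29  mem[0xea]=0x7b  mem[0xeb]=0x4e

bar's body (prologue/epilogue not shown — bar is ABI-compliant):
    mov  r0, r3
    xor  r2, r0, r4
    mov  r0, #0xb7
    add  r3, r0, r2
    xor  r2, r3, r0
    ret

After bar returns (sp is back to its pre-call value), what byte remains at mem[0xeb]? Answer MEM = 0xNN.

MEM = 0x44

prologue: push r2 -> mem[0xeb]=0x44, sp=0xeb
prologue: push r3 -> mem[0xea]=0x01, sp=0xea
body[0] mov  r0, r3 -> r0=0x01
body[1] xor  r2, r0, r4 -> r2=0x8a
body[2] mov  r0, #0xb7 -> r0=0xb7
body[3] add  r3, r0, r2 -> r3=0x41
body[4] xor  r2, r3, r0 -> r2=0xf6
epilogue: pop r3=0x01, sp=0xeb
epilogue: pop r2=0x44, sp=0xec
prologue pushed ['r2', 'r3'] at ['0xeb', '0xea']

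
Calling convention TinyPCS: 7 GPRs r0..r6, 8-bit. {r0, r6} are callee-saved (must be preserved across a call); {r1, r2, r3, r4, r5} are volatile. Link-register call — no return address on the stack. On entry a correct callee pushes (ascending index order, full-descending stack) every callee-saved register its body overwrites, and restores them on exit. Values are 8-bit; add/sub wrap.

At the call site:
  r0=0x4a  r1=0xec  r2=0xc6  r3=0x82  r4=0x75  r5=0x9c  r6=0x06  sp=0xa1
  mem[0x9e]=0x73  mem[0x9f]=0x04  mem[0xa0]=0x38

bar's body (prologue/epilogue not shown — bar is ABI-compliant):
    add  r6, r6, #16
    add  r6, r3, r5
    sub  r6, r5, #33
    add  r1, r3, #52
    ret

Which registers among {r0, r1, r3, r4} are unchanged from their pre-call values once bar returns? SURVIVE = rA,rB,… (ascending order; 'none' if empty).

prologue: push r6 -> mem[0xa0]=0x06, sp=0xa0
body[0] add  r6, r6, #16 -> r6=0x16
body[1] add  r6, r3, r5 -> r6=0x1e
body[2] sub  r6, r5, #33 -> r6=0x7b
body[3] add  r1, r3, #52 -> r1=0xb6
epilogue: pop r6=0x06, sp=0xa1
r0: callee-saved, written=False
r1: caller-saved, written=True
r3: caller-saved, written=False
r4: caller-saved, written=False

SURVIVE = r0,r3,r4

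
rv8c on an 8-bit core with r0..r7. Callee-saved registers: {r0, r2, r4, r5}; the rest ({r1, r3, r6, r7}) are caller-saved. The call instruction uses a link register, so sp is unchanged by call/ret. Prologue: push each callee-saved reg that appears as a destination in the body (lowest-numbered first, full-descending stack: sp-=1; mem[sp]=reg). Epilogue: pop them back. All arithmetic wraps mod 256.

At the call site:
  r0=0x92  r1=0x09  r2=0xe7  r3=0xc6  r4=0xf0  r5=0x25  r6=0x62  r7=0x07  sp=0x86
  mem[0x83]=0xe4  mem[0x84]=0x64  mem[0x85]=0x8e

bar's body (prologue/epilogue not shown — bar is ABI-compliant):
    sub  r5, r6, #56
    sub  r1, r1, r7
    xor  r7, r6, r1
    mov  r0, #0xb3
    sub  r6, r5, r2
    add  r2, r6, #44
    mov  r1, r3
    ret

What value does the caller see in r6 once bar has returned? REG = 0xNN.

prologue: push r0 → mem[0x85]=0x92, sp=0x85
prologue: push r2 → mem[0x84]=0xe7, sp=0x84
prologue: push r5 → mem[0x83]=0x25, sp=0x83
body[0] sub  r5, r6, #56 → r5=0x2a
body[1] sub  r1, r1, r7 → r1=0x02
body[2] xor  r7, r6, r1 → r7=0x60
body[3] mov  r0, #0xb3 → r0=0xb3
body[4] sub  r6, r5, r2 → r6=0x43
body[5] add  r2, r6, #44 → r2=0x6f
body[6] mov  r1, r3 → r1=0xc6
epilogue: pop r5=0x25, sp=0x84
epilogue: pop r2=0xe7, sp=0x85
epilogue: pop r0=0x92, sp=0x86
r6 is caller-saved → body value

REG = 0x43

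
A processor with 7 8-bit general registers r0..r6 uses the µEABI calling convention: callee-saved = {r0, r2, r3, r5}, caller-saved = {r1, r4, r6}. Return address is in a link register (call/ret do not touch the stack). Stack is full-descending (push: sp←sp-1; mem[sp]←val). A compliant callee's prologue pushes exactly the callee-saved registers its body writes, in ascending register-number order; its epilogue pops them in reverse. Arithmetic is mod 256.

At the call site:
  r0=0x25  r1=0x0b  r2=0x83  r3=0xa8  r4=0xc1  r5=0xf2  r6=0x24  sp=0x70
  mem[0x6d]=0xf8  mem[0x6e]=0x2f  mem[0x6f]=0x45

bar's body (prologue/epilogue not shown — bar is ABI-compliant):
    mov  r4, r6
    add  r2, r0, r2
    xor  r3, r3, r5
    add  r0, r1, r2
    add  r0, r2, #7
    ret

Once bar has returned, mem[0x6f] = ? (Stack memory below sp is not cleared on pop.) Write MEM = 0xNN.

MEM = 0x25

prologue: push r0 -> mem[0x6f]=0x25, sp=0x6f
prologue: push r2 -> mem[0x6e]=0x83, sp=0x6e
prologue: push r3 -> mem[0x6d]=0xa8, sp=0x6d
body[0] mov  r4, r6 -> r4=0x24
body[1] add  r2, r0, r2 -> r2=0xa8
body[2] xor  r3, r3, r5 -> r3=0x5a
body[3] add  r0, r1, r2 -> r0=0xb3
body[4] add  r0, r2, #7 -> r0=0xaf
epilogue: pop r3=0xa8, sp=0x6e
epilogue: pop r2=0x83, sp=0x6f
epilogue: pop r0=0x25, sp=0x70
prologue pushed ['r0', 'r2', 'r3'] at ['0x6f', '0x6e', '0x6d']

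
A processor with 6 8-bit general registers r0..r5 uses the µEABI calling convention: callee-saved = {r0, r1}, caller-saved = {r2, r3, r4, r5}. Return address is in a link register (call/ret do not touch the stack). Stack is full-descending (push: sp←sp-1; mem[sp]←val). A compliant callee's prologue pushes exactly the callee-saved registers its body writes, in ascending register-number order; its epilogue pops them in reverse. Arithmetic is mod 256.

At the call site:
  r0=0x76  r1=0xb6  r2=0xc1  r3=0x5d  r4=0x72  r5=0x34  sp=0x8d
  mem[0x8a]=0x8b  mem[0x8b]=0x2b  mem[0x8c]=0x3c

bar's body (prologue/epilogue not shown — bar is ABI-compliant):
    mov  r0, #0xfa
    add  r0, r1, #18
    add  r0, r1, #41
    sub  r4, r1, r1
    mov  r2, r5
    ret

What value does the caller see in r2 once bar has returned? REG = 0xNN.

REG = 0x34

prologue: push r0 -> mem[0x8c]=0x76, sp=0x8c
body[0] mov  r0, #0xfa -> r0=0xfa
body[1] add  r0, r1, #18 -> r0=0xc8
body[2] add  r0, r1, #41 -> r0=0xdf
body[3] sub  r4, r1, r1 -> r4=0x00
body[4] mov  r2, r5 -> r2=0x34
epilogue: pop r0=0x76, sp=0x8d
r2 is caller-saved -> body value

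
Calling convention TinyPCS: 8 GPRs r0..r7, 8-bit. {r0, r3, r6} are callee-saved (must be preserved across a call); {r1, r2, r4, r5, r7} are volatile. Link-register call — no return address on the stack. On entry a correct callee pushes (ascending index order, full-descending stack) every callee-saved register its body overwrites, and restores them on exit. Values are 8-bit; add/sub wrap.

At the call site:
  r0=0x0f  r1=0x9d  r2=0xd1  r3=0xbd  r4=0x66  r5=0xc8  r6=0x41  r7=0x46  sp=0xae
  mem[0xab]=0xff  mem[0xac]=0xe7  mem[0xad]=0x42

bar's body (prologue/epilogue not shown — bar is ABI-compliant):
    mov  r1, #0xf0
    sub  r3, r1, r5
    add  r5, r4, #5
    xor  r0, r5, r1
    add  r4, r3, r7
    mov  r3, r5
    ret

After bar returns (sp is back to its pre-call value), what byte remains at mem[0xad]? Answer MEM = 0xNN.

prologue: push r0 -> mem[0xad]=0x0f, sp=0xad
prologue: push r3 -> mem[0xac]=0xbd, sp=0xac
body[0] mov  r1, #0xf0 -> r1=0xf0
body[1] sub  r3, r1, r5 -> r3=0x28
body[2] add  r5, r4, #5 -> r5=0x6b
body[3] xor  r0, r5, r1 -> r0=0x9b
body[4] add  r4, r3, r7 -> r4=0x6e
body[5] mov  r3, r5 -> r3=0x6b
epilogue: pop r3=0xbd, sp=0xad
epilogue: pop r0=0x0f, sp=0xae
prologue pushed ['r0', 'r3'] at ['0xad', '0xac']

MEM = 0x0f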